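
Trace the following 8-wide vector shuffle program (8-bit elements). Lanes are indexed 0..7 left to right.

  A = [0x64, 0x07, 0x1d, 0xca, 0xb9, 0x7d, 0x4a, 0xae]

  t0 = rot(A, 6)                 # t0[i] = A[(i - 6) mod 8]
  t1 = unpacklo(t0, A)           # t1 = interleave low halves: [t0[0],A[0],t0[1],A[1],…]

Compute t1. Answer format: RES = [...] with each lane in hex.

RES = [ 0x1d  0x64  0xca  0x07  0xb9  0x1d  0x7d  0xca ]

  t0: 1d ca b9 7d 4a ae 64 07
  t1: 1d 64 ca 07 b9 1d 7d ca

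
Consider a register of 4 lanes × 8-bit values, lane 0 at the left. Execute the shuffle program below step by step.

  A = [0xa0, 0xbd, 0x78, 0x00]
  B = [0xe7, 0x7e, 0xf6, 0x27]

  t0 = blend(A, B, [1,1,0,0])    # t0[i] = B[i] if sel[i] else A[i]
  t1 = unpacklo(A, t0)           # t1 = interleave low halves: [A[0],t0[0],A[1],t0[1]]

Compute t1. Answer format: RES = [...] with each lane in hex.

→ t0 |e7|7e|78|00|
→ t1 |a0|e7|bd|7e|

RES = [0xa0, 0xe7, 0xbd, 0x7e]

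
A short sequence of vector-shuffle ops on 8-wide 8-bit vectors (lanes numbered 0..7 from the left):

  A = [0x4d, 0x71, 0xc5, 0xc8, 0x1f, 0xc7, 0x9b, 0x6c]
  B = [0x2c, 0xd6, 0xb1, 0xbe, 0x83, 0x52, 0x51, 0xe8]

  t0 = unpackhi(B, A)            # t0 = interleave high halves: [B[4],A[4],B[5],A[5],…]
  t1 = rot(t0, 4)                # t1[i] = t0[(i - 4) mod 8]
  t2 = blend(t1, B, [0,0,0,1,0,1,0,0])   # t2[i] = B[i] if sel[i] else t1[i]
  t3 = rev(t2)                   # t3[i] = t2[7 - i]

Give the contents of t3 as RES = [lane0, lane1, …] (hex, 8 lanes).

→ t0 |83|1f|52|c7|51|9b|e8|6c|
→ t1 |51|9b|e8|6c|83|1f|52|c7|
→ t2 |51|9b|e8|be|83|52|52|c7|
→ t3 |c7|52|52|83|be|e8|9b|51|

RES = [0xc7, 0x52, 0x52, 0x83, 0xbe, 0xe8, 0x9b, 0x51]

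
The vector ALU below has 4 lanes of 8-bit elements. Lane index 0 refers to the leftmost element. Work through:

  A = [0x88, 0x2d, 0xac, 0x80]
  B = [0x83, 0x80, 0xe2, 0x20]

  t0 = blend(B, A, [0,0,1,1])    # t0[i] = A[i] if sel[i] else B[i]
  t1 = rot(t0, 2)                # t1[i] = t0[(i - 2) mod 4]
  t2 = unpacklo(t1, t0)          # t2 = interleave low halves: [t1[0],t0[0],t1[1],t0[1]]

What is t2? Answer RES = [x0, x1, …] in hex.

RES = [ 0xac  0x83  0x80  0x80 ]

t0 = [0x83, 0x80, 0xac, 0x80]
t1 = [0xac, 0x80, 0x83, 0x80]
t2 = [0xac, 0x83, 0x80, 0x80]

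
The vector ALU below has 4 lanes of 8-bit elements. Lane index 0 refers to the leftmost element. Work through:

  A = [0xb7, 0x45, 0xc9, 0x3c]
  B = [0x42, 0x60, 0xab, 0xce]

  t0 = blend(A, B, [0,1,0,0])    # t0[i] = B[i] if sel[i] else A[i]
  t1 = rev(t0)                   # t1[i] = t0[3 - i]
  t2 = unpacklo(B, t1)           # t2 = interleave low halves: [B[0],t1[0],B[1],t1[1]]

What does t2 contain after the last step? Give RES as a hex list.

  t0: b7 60 c9 3c
  t1: 3c c9 60 b7
  t2: 42 3c 60 c9

RES = [0x42, 0x3c, 0x60, 0xc9]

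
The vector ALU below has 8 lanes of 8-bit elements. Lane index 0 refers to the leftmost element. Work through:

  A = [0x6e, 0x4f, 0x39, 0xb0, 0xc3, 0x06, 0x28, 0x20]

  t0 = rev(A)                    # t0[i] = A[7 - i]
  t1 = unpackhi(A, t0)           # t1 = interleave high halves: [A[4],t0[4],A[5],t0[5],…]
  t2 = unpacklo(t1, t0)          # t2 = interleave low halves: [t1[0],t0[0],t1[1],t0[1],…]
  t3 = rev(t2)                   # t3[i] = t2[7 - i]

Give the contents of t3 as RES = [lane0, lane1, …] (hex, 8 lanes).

  t0: 20 28 06 c3 b0 39 4f 6e
  t1: c3 b0 06 39 28 4f 20 6e
  t2: c3 20 b0 28 06 06 39 c3
  t3: c3 39 06 06 28 b0 20 c3

RES = [ 0xc3  0x39  0x06  0x06  0x28  0xb0  0x20  0xc3 ]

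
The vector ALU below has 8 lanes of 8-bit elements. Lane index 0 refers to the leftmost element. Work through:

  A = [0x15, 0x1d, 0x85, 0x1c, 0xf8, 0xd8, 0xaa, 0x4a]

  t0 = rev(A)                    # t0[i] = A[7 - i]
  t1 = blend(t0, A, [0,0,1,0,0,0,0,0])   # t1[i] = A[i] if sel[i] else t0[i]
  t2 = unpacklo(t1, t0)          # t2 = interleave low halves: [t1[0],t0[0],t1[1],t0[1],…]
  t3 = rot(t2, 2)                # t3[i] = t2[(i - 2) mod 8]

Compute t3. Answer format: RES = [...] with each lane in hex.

→ t0 |4a|aa|d8|f8|1c|85|1d|15|
→ t1 |4a|aa|85|f8|1c|85|1d|15|
→ t2 |4a|4a|aa|aa|85|d8|f8|f8|
→ t3 |f8|f8|4a|4a|aa|aa|85|d8|

RES = [0xf8, 0xf8, 0x4a, 0x4a, 0xaa, 0xaa, 0x85, 0xd8]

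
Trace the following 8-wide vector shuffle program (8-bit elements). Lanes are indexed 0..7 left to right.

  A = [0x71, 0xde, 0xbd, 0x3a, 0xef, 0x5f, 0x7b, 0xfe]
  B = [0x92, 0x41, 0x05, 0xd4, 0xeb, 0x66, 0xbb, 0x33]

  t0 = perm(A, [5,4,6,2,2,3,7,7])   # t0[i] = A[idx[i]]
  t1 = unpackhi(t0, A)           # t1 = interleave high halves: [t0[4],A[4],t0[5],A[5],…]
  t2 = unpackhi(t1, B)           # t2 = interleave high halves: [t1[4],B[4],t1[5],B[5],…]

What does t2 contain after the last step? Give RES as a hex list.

  t0: 5f ef 7b bd bd 3a fe fe
  t1: bd ef 3a 5f fe 7b fe fe
  t2: fe eb 7b 66 fe bb fe 33

RES = [ 0xfe  0xeb  0x7b  0x66  0xfe  0xbb  0xfe  0x33 ]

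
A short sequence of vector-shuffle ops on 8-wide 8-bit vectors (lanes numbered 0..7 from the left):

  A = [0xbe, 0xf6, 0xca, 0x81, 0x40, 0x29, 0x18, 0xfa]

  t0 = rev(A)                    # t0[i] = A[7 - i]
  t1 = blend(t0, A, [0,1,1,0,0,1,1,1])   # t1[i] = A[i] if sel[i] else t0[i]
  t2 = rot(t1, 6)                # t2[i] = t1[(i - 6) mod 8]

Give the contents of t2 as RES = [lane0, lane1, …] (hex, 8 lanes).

RES = [ 0xca  0x40  0x81  0x29  0x18  0xfa  0xfa  0xf6 ]

t0 = [0xfa, 0x18, 0x29, 0x40, 0x81, 0xca, 0xf6, 0xbe]
t1 = [0xfa, 0xf6, 0xca, 0x40, 0x81, 0x29, 0x18, 0xfa]
t2 = [0xca, 0x40, 0x81, 0x29, 0x18, 0xfa, 0xfa, 0xf6]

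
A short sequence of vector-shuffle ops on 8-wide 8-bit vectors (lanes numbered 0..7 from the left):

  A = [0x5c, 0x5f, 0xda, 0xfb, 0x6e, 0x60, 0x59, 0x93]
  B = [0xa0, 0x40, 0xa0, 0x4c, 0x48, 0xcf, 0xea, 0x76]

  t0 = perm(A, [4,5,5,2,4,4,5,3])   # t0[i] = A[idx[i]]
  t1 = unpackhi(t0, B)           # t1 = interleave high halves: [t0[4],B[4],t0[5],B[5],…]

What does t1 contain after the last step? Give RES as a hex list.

t0 = [0x6e, 0x60, 0x60, 0xda, 0x6e, 0x6e, 0x60, 0xfb]
t1 = [0x6e, 0x48, 0x6e, 0xcf, 0x60, 0xea, 0xfb, 0x76]

RES = [ 0x6e  0x48  0x6e  0xcf  0x60  0xea  0xfb  0x76 ]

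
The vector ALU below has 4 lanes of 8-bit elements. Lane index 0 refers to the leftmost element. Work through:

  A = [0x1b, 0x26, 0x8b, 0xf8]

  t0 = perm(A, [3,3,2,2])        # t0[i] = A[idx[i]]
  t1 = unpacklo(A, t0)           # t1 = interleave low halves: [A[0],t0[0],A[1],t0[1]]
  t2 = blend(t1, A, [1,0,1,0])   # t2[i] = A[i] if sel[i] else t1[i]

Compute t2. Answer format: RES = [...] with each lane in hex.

t0 = [0xf8, 0xf8, 0x8b, 0x8b]
t1 = [0x1b, 0xf8, 0x26, 0xf8]
t2 = [0x1b, 0xf8, 0x8b, 0xf8]

RES = [0x1b, 0xf8, 0x8b, 0xf8]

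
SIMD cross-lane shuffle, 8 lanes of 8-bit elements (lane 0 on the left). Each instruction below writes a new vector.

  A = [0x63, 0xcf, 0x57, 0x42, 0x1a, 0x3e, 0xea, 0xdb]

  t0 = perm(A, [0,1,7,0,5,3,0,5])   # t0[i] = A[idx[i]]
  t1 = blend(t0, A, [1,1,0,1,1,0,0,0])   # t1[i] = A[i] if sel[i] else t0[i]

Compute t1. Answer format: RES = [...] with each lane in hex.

t0 = [0x63, 0xcf, 0xdb, 0x63, 0x3e, 0x42, 0x63, 0x3e]
t1 = [0x63, 0xcf, 0xdb, 0x42, 0x1a, 0x42, 0x63, 0x3e]

RES = [0x63, 0xcf, 0xdb, 0x42, 0x1a, 0x42, 0x63, 0x3e]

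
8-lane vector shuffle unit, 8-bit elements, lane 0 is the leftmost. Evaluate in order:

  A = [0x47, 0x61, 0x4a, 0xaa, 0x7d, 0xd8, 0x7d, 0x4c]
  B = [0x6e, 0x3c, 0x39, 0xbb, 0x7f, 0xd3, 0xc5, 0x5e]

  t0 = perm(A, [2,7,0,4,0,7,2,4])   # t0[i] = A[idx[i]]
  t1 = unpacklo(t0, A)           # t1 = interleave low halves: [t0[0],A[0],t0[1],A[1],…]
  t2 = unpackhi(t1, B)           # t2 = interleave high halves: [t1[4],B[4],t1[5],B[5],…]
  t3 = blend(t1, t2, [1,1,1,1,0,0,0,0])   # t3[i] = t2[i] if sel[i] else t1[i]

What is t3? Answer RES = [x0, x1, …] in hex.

RES = [ 0x47  0x7f  0x4a  0xd3  0x47  0x4a  0x7d  0xaa ]

→ t0 |4a|4c|47|7d|47|4c|4a|7d|
→ t1 |4a|47|4c|61|47|4a|7d|aa|
→ t2 |47|7f|4a|d3|7d|c5|aa|5e|
→ t3 |47|7f|4a|d3|47|4a|7d|aa|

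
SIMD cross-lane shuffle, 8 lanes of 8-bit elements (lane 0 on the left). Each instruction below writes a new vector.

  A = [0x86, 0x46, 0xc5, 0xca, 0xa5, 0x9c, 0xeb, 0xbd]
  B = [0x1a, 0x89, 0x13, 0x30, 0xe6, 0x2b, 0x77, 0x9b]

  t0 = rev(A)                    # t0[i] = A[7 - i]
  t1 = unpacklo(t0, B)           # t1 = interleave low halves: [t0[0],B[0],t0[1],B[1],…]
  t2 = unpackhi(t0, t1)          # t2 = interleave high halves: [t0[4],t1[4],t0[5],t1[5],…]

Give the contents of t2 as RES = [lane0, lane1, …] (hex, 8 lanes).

t0 = [0xbd, 0xeb, 0x9c, 0xa5, 0xca, 0xc5, 0x46, 0x86]
t1 = [0xbd, 0x1a, 0xeb, 0x89, 0x9c, 0x13, 0xa5, 0x30]
t2 = [0xca, 0x9c, 0xc5, 0x13, 0x46, 0xa5, 0x86, 0x30]

RES = [ 0xca  0x9c  0xc5  0x13  0x46  0xa5  0x86  0x30 ]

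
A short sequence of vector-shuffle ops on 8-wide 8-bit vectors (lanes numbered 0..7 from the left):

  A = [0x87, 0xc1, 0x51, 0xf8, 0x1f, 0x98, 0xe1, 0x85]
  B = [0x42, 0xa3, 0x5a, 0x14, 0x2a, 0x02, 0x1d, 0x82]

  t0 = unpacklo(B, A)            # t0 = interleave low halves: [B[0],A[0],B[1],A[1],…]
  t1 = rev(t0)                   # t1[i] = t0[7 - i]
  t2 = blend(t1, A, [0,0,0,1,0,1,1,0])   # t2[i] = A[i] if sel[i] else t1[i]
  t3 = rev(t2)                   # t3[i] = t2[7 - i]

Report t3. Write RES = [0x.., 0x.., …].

RES = [ 0x42  0xe1  0x98  0xc1  0xf8  0x51  0x14  0xf8 ]

→ t0 |42|87|a3|c1|5a|51|14|f8|
→ t1 |f8|14|51|5a|c1|a3|87|42|
→ t2 |f8|14|51|f8|c1|98|e1|42|
→ t3 |42|e1|98|c1|f8|51|14|f8|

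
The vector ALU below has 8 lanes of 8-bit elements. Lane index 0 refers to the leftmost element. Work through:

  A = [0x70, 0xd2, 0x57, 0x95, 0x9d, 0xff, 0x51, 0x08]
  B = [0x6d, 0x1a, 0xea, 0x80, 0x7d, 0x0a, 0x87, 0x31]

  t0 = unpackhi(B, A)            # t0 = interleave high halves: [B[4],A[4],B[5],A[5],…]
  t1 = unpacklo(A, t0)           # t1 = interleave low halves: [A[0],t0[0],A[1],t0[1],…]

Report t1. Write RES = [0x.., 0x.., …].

t0 = [0x7d, 0x9d, 0x0a, 0xff, 0x87, 0x51, 0x31, 0x08]
t1 = [0x70, 0x7d, 0xd2, 0x9d, 0x57, 0x0a, 0x95, 0xff]

RES = [0x70, 0x7d, 0xd2, 0x9d, 0x57, 0x0a, 0x95, 0xff]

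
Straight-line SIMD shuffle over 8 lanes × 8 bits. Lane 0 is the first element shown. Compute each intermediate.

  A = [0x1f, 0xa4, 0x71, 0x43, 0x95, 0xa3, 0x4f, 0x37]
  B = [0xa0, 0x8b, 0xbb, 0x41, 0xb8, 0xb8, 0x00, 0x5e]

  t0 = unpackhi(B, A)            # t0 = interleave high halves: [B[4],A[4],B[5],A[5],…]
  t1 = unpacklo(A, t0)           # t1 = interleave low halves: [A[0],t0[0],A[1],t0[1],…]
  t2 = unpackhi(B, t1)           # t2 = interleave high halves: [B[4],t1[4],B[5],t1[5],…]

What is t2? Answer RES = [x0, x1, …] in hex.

→ t0 |b8|95|b8|a3|00|4f|5e|37|
→ t1 |1f|b8|a4|95|71|b8|43|a3|
→ t2 |b8|71|b8|b8|00|43|5e|a3|

RES = [ 0xb8  0x71  0xb8  0xb8  0x00  0x43  0x5e  0xa3 ]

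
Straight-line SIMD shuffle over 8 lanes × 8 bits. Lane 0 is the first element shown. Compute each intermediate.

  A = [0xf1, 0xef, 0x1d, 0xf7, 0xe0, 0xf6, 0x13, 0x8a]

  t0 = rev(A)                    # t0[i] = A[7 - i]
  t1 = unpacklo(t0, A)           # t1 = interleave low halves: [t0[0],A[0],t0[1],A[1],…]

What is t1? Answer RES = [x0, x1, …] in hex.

RES = [ 0x8a  0xf1  0x13  0xef  0xf6  0x1d  0xe0  0xf7 ]

→ t0 |8a|13|f6|e0|f7|1d|ef|f1|
→ t1 |8a|f1|13|ef|f6|1d|e0|f7|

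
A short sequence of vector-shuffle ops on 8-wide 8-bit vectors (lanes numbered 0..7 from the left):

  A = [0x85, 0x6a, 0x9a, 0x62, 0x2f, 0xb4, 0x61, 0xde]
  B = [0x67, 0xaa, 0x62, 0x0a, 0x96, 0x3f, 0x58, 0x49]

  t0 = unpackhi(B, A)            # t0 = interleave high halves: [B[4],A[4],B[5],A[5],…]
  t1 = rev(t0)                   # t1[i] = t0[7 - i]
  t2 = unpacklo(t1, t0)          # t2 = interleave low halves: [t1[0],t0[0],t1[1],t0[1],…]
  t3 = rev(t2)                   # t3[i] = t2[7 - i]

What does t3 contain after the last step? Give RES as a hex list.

t0 = [0x96, 0x2f, 0x3f, 0xb4, 0x58, 0x61, 0x49, 0xde]
t1 = [0xde, 0x49, 0x61, 0x58, 0xb4, 0x3f, 0x2f, 0x96]
t2 = [0xde, 0x96, 0x49, 0x2f, 0x61, 0x3f, 0x58, 0xb4]
t3 = [0xb4, 0x58, 0x3f, 0x61, 0x2f, 0x49, 0x96, 0xde]

RES = [0xb4, 0x58, 0x3f, 0x61, 0x2f, 0x49, 0x96, 0xde]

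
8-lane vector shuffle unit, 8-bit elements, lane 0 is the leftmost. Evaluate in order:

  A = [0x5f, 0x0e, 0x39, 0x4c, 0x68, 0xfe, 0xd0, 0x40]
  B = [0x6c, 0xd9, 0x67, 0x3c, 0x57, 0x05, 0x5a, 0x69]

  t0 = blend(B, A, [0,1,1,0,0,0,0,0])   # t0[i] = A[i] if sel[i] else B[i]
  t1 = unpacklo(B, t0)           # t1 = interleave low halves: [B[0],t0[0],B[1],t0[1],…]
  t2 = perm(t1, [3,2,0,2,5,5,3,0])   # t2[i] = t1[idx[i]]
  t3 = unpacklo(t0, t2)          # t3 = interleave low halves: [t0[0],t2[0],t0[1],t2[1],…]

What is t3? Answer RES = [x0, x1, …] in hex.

RES = [ 0x6c  0x0e  0x0e  0xd9  0x39  0x6c  0x3c  0xd9 ]

→ t0 |6c|0e|39|3c|57|05|5a|69|
→ t1 |6c|6c|d9|0e|67|39|3c|3c|
→ t2 |0e|d9|6c|d9|39|39|0e|6c|
→ t3 |6c|0e|0e|d9|39|6c|3c|d9|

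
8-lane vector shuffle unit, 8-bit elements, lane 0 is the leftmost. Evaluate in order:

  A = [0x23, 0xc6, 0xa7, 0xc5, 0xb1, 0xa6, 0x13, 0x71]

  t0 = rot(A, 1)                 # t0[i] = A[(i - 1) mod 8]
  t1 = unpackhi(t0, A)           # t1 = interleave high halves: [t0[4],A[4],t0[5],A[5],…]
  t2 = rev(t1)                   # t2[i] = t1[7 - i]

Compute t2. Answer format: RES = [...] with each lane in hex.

RES = [0x71, 0x13, 0x13, 0xa6, 0xa6, 0xb1, 0xb1, 0xc5]

→ t0 |71|23|c6|a7|c5|b1|a6|13|
→ t1 |c5|b1|b1|a6|a6|13|13|71|
→ t2 |71|13|13|a6|a6|b1|b1|c5|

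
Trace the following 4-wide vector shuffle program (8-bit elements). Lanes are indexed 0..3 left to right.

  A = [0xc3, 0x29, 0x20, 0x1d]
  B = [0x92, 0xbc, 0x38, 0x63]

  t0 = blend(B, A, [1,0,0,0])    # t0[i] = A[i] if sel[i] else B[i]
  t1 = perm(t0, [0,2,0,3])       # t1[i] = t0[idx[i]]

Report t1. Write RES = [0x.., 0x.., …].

  t0: c3 bc 38 63
  t1: c3 38 c3 63

RES = [ 0xc3  0x38  0xc3  0x63 ]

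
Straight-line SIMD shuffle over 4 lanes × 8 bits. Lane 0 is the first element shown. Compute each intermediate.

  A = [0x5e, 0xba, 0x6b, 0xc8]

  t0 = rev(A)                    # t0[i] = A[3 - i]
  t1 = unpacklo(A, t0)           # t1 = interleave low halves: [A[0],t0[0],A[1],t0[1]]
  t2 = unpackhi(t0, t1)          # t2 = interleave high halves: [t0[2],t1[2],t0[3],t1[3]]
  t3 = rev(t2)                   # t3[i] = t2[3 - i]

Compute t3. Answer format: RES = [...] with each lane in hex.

RES = [0x6b, 0x5e, 0xba, 0xba]

→ t0 |c8|6b|ba|5e|
→ t1 |5e|c8|ba|6b|
→ t2 |ba|ba|5e|6b|
→ t3 |6b|5e|ba|ba|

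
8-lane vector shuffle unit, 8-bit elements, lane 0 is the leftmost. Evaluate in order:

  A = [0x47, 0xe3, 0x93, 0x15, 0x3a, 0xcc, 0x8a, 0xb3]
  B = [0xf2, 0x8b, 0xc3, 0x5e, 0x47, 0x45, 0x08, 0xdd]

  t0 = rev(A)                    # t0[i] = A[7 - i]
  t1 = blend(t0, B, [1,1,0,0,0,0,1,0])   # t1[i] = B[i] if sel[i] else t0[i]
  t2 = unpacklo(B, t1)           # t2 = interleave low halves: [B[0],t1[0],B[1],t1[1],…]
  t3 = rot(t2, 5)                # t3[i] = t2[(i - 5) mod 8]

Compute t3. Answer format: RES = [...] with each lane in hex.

t0 = [0xb3, 0x8a, 0xcc, 0x3a, 0x15, 0x93, 0xe3, 0x47]
t1 = [0xf2, 0x8b, 0xcc, 0x3a, 0x15, 0x93, 0x08, 0x47]
t2 = [0xf2, 0xf2, 0x8b, 0x8b, 0xc3, 0xcc, 0x5e, 0x3a]
t3 = [0x8b, 0xc3, 0xcc, 0x5e, 0x3a, 0xf2, 0xf2, 0x8b]

RES = [0x8b, 0xc3, 0xcc, 0x5e, 0x3a, 0xf2, 0xf2, 0x8b]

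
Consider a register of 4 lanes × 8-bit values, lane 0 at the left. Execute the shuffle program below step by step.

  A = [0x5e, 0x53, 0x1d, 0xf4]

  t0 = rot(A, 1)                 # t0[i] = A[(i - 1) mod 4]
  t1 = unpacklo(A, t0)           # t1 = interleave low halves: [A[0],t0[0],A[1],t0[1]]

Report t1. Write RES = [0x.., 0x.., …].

RES = [0x5e, 0xf4, 0x53, 0x5e]

  t0: f4 5e 53 1d
  t1: 5e f4 53 5e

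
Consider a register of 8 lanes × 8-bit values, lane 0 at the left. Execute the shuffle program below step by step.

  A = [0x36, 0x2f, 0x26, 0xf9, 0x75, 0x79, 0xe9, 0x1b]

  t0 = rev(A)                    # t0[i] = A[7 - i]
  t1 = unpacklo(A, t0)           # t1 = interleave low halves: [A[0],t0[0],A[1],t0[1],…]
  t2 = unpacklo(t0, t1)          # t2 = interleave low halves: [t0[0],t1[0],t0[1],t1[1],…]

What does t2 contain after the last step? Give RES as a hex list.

RES = [ 0x1b  0x36  0xe9  0x1b  0x79  0x2f  0x75  0xe9 ]

→ t0 |1b|e9|79|75|f9|26|2f|36|
→ t1 |36|1b|2f|e9|26|79|f9|75|
→ t2 |1b|36|e9|1b|79|2f|75|e9|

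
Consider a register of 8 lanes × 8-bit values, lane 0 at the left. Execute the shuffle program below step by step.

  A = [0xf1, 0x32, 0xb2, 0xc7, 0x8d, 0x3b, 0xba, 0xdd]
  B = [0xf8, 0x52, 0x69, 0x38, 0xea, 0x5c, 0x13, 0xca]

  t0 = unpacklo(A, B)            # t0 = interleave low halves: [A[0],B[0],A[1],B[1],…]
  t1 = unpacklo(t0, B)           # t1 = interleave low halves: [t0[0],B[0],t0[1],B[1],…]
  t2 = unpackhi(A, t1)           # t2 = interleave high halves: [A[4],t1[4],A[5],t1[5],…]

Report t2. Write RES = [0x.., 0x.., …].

RES = [ 0x8d  0x32  0x3b  0x69  0xba  0x52  0xdd  0x38 ]

t0 = [0xf1, 0xf8, 0x32, 0x52, 0xb2, 0x69, 0xc7, 0x38]
t1 = [0xf1, 0xf8, 0xf8, 0x52, 0x32, 0x69, 0x52, 0x38]
t2 = [0x8d, 0x32, 0x3b, 0x69, 0xba, 0x52, 0xdd, 0x38]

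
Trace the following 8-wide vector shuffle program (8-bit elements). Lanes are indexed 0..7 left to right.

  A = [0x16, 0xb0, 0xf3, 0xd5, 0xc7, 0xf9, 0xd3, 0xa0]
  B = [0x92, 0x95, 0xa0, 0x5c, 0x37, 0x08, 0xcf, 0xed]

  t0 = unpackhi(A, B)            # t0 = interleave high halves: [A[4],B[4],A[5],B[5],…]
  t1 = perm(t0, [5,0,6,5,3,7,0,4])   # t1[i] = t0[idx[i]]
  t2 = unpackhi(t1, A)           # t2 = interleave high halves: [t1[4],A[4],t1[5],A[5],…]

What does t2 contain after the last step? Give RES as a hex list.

t0 = [0xc7, 0x37, 0xf9, 0x08, 0xd3, 0xcf, 0xa0, 0xed]
t1 = [0xcf, 0xc7, 0xa0, 0xcf, 0x08, 0xed, 0xc7, 0xd3]
t2 = [0x08, 0xc7, 0xed, 0xf9, 0xc7, 0xd3, 0xd3, 0xa0]

RES = [0x08, 0xc7, 0xed, 0xf9, 0xc7, 0xd3, 0xd3, 0xa0]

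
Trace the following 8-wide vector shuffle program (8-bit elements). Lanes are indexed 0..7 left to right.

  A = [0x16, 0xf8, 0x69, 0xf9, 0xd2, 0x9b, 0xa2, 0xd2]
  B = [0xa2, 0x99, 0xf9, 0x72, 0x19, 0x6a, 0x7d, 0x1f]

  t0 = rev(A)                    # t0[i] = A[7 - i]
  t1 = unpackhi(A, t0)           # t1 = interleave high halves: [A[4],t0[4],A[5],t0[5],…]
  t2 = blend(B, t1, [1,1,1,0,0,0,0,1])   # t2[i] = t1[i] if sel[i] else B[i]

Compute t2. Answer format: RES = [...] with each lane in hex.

t0 = [0xd2, 0xa2, 0x9b, 0xd2, 0xf9, 0x69, 0xf8, 0x16]
t1 = [0xd2, 0xf9, 0x9b, 0x69, 0xa2, 0xf8, 0xd2, 0x16]
t2 = [0xd2, 0xf9, 0x9b, 0x72, 0x19, 0x6a, 0x7d, 0x16]

RES = [0xd2, 0xf9, 0x9b, 0x72, 0x19, 0x6a, 0x7d, 0x16]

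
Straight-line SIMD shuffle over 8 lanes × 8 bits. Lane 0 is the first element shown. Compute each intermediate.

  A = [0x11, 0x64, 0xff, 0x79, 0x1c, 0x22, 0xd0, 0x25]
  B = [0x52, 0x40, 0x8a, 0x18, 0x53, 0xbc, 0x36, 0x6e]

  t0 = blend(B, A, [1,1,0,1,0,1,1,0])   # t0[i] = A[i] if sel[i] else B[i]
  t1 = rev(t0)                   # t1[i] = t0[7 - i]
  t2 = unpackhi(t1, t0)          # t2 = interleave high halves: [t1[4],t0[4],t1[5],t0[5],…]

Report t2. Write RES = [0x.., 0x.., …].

t0 = [0x11, 0x64, 0x8a, 0x79, 0x53, 0x22, 0xd0, 0x6e]
t1 = [0x6e, 0xd0, 0x22, 0x53, 0x79, 0x8a, 0x64, 0x11]
t2 = [0x79, 0x53, 0x8a, 0x22, 0x64, 0xd0, 0x11, 0x6e]

RES = [0x79, 0x53, 0x8a, 0x22, 0x64, 0xd0, 0x11, 0x6e]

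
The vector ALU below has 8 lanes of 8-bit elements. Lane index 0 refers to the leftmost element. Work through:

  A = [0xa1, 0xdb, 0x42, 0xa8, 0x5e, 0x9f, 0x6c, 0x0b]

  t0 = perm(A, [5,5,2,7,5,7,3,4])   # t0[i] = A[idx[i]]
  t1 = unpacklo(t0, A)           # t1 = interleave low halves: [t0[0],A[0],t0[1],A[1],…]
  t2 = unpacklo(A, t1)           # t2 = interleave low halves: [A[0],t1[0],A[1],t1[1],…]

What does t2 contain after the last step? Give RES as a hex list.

RES = [ 0xa1  0x9f  0xdb  0xa1  0x42  0x9f  0xa8  0xdb ]

  t0: 9f 9f 42 0b 9f 0b a8 5e
  t1: 9f a1 9f db 42 42 0b a8
  t2: a1 9f db a1 42 9f a8 db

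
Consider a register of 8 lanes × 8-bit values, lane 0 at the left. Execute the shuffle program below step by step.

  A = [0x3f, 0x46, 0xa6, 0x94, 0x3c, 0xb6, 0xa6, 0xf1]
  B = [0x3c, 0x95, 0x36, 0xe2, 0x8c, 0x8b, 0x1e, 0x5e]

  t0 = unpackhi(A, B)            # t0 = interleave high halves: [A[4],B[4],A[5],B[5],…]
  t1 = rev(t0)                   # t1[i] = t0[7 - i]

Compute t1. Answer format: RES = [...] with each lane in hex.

  t0: 3c 8c b6 8b a6 1e f1 5e
  t1: 5e f1 1e a6 8b b6 8c 3c

RES = [ 0x5e  0xf1  0x1e  0xa6  0x8b  0xb6  0x8c  0x3c ]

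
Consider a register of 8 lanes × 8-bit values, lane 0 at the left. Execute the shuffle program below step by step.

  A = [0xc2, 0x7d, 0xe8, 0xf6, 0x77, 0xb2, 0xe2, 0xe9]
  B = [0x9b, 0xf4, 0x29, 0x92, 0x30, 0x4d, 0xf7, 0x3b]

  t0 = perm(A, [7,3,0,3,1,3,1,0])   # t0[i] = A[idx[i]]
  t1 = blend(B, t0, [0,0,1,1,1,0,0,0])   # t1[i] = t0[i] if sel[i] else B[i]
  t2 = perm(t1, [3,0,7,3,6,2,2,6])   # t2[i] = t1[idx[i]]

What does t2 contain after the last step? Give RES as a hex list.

  t0: e9 f6 c2 f6 7d f6 7d c2
  t1: 9b f4 c2 f6 7d 4d f7 3b
  t2: f6 9b 3b f6 f7 c2 c2 f7

RES = [0xf6, 0x9b, 0x3b, 0xf6, 0xf7, 0xc2, 0xc2, 0xf7]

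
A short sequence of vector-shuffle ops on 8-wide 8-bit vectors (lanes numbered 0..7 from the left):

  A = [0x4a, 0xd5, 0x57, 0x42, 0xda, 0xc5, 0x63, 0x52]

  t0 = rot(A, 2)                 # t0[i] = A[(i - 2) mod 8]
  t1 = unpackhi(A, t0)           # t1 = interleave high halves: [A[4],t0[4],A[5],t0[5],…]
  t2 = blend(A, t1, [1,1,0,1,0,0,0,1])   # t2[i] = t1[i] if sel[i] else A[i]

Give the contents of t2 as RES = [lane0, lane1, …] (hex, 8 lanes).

RES = [ 0xda  0x57  0x57  0x42  0xda  0xc5  0x63  0xc5 ]

t0 = [0x63, 0x52, 0x4a, 0xd5, 0x57, 0x42, 0xda, 0xc5]
t1 = [0xda, 0x57, 0xc5, 0x42, 0x63, 0xda, 0x52, 0xc5]
t2 = [0xda, 0x57, 0x57, 0x42, 0xda, 0xc5, 0x63, 0xc5]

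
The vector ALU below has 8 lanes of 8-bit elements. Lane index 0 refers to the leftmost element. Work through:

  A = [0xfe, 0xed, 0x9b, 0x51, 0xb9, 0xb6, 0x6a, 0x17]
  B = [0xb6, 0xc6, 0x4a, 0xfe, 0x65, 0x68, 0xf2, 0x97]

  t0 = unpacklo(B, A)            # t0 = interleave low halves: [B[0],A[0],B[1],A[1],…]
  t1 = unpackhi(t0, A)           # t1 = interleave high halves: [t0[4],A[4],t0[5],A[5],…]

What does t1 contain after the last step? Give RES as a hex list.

→ t0 |b6|fe|c6|ed|4a|9b|fe|51|
→ t1 |4a|b9|9b|b6|fe|6a|51|17|

RES = [ 0x4a  0xb9  0x9b  0xb6  0xfe  0x6a  0x51  0x17 ]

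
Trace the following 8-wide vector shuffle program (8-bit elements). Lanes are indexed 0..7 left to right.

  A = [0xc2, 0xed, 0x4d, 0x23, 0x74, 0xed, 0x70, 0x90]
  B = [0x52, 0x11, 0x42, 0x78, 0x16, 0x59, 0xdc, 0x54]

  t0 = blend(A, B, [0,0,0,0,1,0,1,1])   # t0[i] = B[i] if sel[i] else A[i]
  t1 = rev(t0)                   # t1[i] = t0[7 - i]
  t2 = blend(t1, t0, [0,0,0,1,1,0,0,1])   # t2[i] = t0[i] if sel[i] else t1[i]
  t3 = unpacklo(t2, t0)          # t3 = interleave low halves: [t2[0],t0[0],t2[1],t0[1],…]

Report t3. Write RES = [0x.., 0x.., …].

RES = [0x54, 0xc2, 0xdc, 0xed, 0xed, 0x4d, 0x23, 0x23]

t0 = [0xc2, 0xed, 0x4d, 0x23, 0x16, 0xed, 0xdc, 0x54]
t1 = [0x54, 0xdc, 0xed, 0x16, 0x23, 0x4d, 0xed, 0xc2]
t2 = [0x54, 0xdc, 0xed, 0x23, 0x16, 0x4d, 0xed, 0x54]
t3 = [0x54, 0xc2, 0xdc, 0xed, 0xed, 0x4d, 0x23, 0x23]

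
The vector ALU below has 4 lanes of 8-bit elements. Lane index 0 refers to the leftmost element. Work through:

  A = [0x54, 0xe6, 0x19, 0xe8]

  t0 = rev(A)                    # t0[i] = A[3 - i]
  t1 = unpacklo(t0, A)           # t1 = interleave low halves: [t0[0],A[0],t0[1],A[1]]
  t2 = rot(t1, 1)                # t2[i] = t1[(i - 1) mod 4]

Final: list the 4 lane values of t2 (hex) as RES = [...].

t0 = [0xe8, 0x19, 0xe6, 0x54]
t1 = [0xe8, 0x54, 0x19, 0xe6]
t2 = [0xe6, 0xe8, 0x54, 0x19]

RES = [ 0xe6  0xe8  0x54  0x19 ]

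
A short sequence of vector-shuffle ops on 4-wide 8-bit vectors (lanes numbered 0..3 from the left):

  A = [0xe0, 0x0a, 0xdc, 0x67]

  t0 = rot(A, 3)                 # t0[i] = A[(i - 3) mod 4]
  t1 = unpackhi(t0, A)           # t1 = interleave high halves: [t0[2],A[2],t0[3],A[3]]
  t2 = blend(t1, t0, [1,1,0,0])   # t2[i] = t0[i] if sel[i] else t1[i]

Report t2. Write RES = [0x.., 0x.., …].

RES = [0x0a, 0xdc, 0xe0, 0x67]

  t0: 0a dc 67 e0
  t1: 67 dc e0 67
  t2: 0a dc e0 67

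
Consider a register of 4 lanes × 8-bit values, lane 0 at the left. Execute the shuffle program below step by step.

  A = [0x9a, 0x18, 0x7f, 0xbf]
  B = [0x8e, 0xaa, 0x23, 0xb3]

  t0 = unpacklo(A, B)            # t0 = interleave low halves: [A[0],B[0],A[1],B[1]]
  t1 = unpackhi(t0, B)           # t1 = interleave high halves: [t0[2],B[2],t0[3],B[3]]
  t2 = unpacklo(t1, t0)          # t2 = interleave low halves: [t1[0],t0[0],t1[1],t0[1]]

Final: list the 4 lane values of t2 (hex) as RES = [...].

→ t0 |9a|8e|18|aa|
→ t1 |18|23|aa|b3|
→ t2 |18|9a|23|8e|

RES = [0x18, 0x9a, 0x23, 0x8e]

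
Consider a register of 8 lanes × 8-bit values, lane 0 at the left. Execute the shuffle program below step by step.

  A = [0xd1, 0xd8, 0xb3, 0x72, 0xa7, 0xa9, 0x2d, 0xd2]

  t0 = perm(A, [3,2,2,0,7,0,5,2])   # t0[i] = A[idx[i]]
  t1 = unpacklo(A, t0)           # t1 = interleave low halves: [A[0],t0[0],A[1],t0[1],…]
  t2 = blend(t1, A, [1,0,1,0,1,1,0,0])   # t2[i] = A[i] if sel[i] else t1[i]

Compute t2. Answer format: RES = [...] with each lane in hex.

  t0: 72 b3 b3 d1 d2 d1 a9 b3
  t1: d1 72 d8 b3 b3 b3 72 d1
  t2: d1 72 b3 b3 a7 a9 72 d1

RES = [0xd1, 0x72, 0xb3, 0xb3, 0xa7, 0xa9, 0x72, 0xd1]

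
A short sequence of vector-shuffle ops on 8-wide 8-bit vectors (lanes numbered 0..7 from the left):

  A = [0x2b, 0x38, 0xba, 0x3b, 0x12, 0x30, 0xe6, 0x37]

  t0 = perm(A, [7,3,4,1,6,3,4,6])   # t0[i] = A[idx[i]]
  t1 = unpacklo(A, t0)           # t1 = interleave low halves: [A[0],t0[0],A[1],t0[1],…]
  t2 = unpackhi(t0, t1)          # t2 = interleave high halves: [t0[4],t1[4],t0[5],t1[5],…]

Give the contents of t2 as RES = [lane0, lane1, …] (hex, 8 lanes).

RES = [0xe6, 0xba, 0x3b, 0x12, 0x12, 0x3b, 0xe6, 0x38]

→ t0 |37|3b|12|38|e6|3b|12|e6|
→ t1 |2b|37|38|3b|ba|12|3b|38|
→ t2 |e6|ba|3b|12|12|3b|e6|38|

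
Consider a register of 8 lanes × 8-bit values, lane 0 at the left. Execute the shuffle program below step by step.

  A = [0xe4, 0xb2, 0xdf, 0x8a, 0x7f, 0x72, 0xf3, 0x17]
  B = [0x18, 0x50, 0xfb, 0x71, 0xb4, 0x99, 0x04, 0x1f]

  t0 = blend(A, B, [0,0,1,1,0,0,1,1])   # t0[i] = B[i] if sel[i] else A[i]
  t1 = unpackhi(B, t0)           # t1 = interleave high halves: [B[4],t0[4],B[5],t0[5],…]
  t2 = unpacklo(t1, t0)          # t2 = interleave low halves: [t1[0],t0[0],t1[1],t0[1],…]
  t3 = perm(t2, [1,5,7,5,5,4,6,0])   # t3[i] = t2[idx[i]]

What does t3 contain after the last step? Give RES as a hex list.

  t0: e4 b2 fb 71 7f 72 04 1f
  t1: b4 7f 99 72 04 04 1f 1f
  t2: b4 e4 7f b2 99 fb 72 71
  t3: e4 fb 71 fb fb 99 72 b4

RES = [0xe4, 0xfb, 0x71, 0xfb, 0xfb, 0x99, 0x72, 0xb4]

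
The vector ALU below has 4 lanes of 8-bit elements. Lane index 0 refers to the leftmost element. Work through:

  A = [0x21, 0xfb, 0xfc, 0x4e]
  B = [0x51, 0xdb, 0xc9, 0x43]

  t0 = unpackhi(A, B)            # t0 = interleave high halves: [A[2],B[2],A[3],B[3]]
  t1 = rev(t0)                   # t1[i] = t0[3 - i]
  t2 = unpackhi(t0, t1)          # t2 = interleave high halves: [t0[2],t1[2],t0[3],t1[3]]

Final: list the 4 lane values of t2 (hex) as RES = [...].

t0 = [0xfc, 0xc9, 0x4e, 0x43]
t1 = [0x43, 0x4e, 0xc9, 0xfc]
t2 = [0x4e, 0xc9, 0x43, 0xfc]

RES = [ 0x4e  0xc9  0x43  0xfc ]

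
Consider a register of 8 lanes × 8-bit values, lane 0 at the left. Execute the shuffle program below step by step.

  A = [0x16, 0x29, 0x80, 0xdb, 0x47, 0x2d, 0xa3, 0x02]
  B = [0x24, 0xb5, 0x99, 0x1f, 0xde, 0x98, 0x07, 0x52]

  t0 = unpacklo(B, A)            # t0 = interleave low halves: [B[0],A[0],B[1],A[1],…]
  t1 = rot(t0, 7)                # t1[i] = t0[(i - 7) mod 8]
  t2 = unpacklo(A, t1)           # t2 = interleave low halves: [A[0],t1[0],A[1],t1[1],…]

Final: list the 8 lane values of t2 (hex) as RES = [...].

RES = [0x16, 0x16, 0x29, 0xb5, 0x80, 0x29, 0xdb, 0x99]

t0 = [0x24, 0x16, 0xb5, 0x29, 0x99, 0x80, 0x1f, 0xdb]
t1 = [0x16, 0xb5, 0x29, 0x99, 0x80, 0x1f, 0xdb, 0x24]
t2 = [0x16, 0x16, 0x29, 0xb5, 0x80, 0x29, 0xdb, 0x99]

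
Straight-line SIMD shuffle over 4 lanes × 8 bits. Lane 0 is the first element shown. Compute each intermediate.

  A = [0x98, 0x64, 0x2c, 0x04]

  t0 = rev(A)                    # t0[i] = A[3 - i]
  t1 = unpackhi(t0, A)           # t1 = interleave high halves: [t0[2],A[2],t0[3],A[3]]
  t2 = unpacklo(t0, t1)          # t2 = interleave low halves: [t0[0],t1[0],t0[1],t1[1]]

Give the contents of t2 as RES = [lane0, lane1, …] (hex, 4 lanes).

RES = [ 0x04  0x64  0x2c  0x2c ]

  t0: 04 2c 64 98
  t1: 64 2c 98 04
  t2: 04 64 2c 2c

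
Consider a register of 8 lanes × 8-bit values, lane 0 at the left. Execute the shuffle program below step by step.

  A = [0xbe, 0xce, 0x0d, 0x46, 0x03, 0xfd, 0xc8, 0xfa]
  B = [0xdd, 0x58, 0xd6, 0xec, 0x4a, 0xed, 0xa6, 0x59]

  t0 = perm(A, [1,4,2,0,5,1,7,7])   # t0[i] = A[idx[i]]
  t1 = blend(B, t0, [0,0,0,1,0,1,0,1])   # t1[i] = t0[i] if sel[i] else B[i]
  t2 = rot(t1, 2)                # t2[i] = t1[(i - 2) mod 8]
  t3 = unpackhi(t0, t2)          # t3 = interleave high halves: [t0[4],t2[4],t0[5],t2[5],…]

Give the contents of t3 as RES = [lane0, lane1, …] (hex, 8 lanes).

RES = [0xfd, 0xd6, 0xce, 0xbe, 0xfa, 0x4a, 0xfa, 0xce]

t0 = [0xce, 0x03, 0x0d, 0xbe, 0xfd, 0xce, 0xfa, 0xfa]
t1 = [0xdd, 0x58, 0xd6, 0xbe, 0x4a, 0xce, 0xa6, 0xfa]
t2 = [0xa6, 0xfa, 0xdd, 0x58, 0xd6, 0xbe, 0x4a, 0xce]
t3 = [0xfd, 0xd6, 0xce, 0xbe, 0xfa, 0x4a, 0xfa, 0xce]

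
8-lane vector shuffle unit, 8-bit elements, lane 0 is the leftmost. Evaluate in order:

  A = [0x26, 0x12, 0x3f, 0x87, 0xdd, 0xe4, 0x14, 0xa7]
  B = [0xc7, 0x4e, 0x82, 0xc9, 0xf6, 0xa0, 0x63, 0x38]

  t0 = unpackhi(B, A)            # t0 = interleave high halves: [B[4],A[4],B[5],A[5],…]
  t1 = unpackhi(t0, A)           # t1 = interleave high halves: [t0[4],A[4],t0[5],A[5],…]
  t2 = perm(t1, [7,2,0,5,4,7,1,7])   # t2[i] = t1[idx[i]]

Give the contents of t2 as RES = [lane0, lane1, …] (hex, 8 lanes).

RES = [ 0xa7  0x14  0x63  0x14  0x38  0xa7  0xdd  0xa7 ]

  t0: f6 dd a0 e4 63 14 38 a7
  t1: 63 dd 14 e4 38 14 a7 a7
  t2: a7 14 63 14 38 a7 dd a7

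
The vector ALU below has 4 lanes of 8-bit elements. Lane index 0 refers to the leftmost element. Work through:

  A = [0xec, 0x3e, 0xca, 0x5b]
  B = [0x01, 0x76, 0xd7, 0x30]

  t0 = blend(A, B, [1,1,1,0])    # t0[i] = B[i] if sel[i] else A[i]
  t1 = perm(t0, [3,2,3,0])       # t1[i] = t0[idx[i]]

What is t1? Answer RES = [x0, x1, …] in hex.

→ t0 |01|76|d7|5b|
→ t1 |5b|d7|5b|01|

RES = [0x5b, 0xd7, 0x5b, 0x01]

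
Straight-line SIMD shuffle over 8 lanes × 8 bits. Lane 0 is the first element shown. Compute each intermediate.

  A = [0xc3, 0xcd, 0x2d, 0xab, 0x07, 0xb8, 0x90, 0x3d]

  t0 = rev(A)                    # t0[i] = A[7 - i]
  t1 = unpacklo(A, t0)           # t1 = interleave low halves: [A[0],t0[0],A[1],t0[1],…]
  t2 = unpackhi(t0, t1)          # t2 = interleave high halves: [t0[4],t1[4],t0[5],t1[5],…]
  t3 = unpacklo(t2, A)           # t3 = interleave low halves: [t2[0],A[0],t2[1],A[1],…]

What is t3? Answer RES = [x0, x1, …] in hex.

→ t0 |3d|90|b8|07|ab|2d|cd|c3|
→ t1 |c3|3d|cd|90|2d|b8|ab|07|
→ t2 |ab|2d|2d|b8|cd|ab|c3|07|
→ t3 |ab|c3|2d|cd|2d|2d|b8|ab|

RES = [0xab, 0xc3, 0x2d, 0xcd, 0x2d, 0x2d, 0xb8, 0xab]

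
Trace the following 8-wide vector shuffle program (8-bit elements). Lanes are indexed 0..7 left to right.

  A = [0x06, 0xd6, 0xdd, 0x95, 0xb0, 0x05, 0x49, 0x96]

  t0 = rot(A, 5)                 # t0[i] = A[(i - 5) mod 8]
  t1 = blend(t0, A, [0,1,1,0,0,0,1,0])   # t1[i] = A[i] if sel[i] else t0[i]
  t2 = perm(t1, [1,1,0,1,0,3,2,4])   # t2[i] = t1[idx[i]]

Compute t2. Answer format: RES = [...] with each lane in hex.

RES = [ 0xd6  0xd6  0x95  0xd6  0x95  0x49  0xdd  0x96 ]

t0 = [0x95, 0xb0, 0x05, 0x49, 0x96, 0x06, 0xd6, 0xdd]
t1 = [0x95, 0xd6, 0xdd, 0x49, 0x96, 0x06, 0x49, 0xdd]
t2 = [0xd6, 0xd6, 0x95, 0xd6, 0x95, 0x49, 0xdd, 0x96]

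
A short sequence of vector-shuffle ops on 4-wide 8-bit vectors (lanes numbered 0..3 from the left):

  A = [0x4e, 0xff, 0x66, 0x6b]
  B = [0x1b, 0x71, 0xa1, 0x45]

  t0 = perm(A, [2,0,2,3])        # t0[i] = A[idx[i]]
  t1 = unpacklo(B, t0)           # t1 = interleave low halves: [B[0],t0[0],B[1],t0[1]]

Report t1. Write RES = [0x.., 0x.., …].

  t0: 66 4e 66 6b
  t1: 1b 66 71 4e

RES = [ 0x1b  0x66  0x71  0x4e ]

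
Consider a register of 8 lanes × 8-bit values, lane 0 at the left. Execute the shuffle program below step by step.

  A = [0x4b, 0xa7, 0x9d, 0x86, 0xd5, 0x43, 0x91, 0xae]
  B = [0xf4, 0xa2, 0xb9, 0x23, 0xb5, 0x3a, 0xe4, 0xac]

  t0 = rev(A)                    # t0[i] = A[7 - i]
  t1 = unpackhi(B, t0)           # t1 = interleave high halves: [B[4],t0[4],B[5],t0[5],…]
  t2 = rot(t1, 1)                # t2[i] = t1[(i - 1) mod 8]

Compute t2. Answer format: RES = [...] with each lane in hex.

RES = [0x4b, 0xb5, 0x86, 0x3a, 0x9d, 0xe4, 0xa7, 0xac]

  t0: ae 91 43 d5 86 9d a7 4b
  t1: b5 86 3a 9d e4 a7 ac 4b
  t2: 4b b5 86 3a 9d e4 a7 ac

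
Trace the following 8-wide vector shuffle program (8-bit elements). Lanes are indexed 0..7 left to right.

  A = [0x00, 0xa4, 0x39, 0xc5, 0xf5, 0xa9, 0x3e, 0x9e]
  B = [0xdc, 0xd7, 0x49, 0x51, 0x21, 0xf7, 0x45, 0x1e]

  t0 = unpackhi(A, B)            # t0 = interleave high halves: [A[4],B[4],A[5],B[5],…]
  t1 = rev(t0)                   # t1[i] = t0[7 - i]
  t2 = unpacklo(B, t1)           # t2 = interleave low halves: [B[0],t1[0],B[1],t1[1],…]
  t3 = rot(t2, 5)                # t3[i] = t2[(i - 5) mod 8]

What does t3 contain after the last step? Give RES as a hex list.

  t0: f5 21 a9 f7 3e 45 9e 1e
  t1: 1e 9e 45 3e f7 a9 21 f5
  t2: dc 1e d7 9e 49 45 51 3e
  t3: 9e 49 45 51 3e dc 1e d7

RES = [0x9e, 0x49, 0x45, 0x51, 0x3e, 0xdc, 0x1e, 0xd7]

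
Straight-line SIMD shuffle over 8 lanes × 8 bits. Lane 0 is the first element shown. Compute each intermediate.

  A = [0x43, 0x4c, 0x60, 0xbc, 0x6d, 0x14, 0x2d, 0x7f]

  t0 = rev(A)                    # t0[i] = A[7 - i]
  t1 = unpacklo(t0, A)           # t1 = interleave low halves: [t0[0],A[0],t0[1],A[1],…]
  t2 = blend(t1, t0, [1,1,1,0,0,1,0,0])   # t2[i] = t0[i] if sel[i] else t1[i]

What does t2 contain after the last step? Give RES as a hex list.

RES = [ 0x7f  0x2d  0x14  0x4c  0x14  0x60  0x6d  0xbc ]

→ t0 |7f|2d|14|6d|bc|60|4c|43|
→ t1 |7f|43|2d|4c|14|60|6d|bc|
→ t2 |7f|2d|14|4c|14|60|6d|bc|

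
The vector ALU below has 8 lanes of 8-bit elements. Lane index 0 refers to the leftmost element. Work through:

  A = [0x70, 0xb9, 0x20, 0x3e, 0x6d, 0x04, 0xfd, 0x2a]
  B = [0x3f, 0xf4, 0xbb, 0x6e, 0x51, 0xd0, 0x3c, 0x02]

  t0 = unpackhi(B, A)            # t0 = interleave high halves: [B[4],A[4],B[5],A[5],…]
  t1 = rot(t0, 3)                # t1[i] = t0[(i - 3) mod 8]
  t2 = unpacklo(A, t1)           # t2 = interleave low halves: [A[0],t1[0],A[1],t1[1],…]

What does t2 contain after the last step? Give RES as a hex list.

RES = [ 0x70  0xfd  0xb9  0x02  0x20  0x2a  0x3e  0x51 ]

  t0: 51 6d d0 04 3c fd 02 2a
  t1: fd 02 2a 51 6d d0 04 3c
  t2: 70 fd b9 02 20 2a 3e 51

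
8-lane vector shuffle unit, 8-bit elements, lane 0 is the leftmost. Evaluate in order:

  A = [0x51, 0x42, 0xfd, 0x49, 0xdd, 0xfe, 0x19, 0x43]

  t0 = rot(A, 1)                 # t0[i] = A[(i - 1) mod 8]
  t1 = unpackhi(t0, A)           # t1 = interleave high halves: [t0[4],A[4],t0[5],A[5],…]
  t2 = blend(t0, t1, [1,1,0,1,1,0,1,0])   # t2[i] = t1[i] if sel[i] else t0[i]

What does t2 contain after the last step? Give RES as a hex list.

RES = [0x49, 0xdd, 0x42, 0xfe, 0xfe, 0xdd, 0x19, 0x19]

  t0: 43 51 42 fd 49 dd fe 19
  t1: 49 dd dd fe fe 19 19 43
  t2: 49 dd 42 fe fe dd 19 19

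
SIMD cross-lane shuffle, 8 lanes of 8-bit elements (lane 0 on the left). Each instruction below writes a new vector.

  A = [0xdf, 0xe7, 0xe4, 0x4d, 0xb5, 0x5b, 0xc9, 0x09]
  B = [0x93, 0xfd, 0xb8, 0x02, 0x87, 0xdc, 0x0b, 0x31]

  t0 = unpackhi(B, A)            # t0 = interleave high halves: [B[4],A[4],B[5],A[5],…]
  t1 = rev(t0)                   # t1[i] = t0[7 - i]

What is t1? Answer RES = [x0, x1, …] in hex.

RES = [ 0x09  0x31  0xc9  0x0b  0x5b  0xdc  0xb5  0x87 ]

→ t0 |87|b5|dc|5b|0b|c9|31|09|
→ t1 |09|31|c9|0b|5b|dc|b5|87|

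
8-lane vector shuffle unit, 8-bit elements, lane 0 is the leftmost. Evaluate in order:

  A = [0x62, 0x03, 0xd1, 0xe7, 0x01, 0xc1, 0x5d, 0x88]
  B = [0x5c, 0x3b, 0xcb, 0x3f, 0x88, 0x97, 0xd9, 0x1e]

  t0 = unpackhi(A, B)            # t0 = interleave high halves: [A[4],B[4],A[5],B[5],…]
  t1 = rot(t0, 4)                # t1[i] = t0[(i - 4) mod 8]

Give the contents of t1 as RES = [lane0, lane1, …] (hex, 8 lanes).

RES = [ 0x5d  0xd9  0x88  0x1e  0x01  0x88  0xc1  0x97 ]

→ t0 |01|88|c1|97|5d|d9|88|1e|
→ t1 |5d|d9|88|1e|01|88|c1|97|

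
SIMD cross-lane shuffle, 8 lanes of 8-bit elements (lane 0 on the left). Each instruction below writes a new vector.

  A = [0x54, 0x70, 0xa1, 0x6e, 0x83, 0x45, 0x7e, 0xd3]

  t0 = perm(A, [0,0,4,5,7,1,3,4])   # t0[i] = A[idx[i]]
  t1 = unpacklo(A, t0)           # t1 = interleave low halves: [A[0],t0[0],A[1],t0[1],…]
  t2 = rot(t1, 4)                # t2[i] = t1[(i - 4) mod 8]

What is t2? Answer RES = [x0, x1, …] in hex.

t0 = [0x54, 0x54, 0x83, 0x45, 0xd3, 0x70, 0x6e, 0x83]
t1 = [0x54, 0x54, 0x70, 0x54, 0xa1, 0x83, 0x6e, 0x45]
t2 = [0xa1, 0x83, 0x6e, 0x45, 0x54, 0x54, 0x70, 0x54]

RES = [ 0xa1  0x83  0x6e  0x45  0x54  0x54  0x70  0x54 ]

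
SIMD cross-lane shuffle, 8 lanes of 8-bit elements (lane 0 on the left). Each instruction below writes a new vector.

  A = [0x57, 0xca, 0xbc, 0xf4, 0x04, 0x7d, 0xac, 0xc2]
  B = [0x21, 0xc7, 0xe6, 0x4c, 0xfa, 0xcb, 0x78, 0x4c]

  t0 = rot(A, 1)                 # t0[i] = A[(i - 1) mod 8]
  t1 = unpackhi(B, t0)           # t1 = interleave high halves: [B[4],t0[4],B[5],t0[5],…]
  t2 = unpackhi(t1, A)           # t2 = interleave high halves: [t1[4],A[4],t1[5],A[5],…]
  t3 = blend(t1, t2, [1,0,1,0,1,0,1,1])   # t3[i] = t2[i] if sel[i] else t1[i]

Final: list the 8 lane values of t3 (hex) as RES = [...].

RES = [0x78, 0xf4, 0x7d, 0x04, 0x4c, 0x7d, 0xac, 0xc2]

  t0: c2 57 ca bc f4 04 7d ac
  t1: fa f4 cb 04 78 7d 4c ac
  t2: 78 04 7d 7d 4c ac ac c2
  t3: 78 f4 7d 04 4c 7d ac c2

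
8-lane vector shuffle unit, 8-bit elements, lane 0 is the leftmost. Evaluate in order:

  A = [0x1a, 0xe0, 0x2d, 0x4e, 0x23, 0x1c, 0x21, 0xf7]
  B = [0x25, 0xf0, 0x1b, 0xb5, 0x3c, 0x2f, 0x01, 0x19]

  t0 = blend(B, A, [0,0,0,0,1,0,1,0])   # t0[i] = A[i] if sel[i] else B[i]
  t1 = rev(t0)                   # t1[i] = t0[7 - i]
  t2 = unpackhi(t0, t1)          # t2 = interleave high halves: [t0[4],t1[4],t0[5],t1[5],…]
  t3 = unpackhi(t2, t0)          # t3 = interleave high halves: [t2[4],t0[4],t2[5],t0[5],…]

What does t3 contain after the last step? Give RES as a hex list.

→ t0 |25|f0|1b|b5|23|2f|21|19|
→ t1 |19|21|2f|23|b5|1b|f0|25|
→ t2 |23|b5|2f|1b|21|f0|19|25|
→ t3 |21|23|f0|2f|19|21|25|19|

RES = [0x21, 0x23, 0xf0, 0x2f, 0x19, 0x21, 0x25, 0x19]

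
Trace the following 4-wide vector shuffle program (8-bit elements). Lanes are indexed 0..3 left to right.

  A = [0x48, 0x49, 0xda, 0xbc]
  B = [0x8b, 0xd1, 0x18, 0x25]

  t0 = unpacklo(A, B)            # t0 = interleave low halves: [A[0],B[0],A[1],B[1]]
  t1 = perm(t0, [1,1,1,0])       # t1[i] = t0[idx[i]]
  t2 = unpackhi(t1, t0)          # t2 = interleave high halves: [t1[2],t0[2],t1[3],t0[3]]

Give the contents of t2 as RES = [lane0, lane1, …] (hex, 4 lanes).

→ t0 |48|8b|49|d1|
→ t1 |8b|8b|8b|48|
→ t2 |8b|49|48|d1|

RES = [0x8b, 0x49, 0x48, 0xd1]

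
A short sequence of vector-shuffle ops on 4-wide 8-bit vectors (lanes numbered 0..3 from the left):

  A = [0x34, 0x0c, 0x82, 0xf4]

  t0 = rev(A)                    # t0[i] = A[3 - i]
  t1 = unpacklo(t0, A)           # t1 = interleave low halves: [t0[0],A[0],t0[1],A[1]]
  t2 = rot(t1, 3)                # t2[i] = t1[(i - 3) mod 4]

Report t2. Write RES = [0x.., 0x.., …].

RES = [ 0x34  0x82  0x0c  0xf4 ]

  t0: f4 82 0c 34
  t1: f4 34 82 0c
  t2: 34 82 0c f4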